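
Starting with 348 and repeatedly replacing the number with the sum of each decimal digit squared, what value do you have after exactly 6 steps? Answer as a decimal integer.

348 → 3² + 4² + 8² = 89
89 → 8² + 9² = 145
145 → 1² + 4² + 5² = 42
42 → 4² + 2² = 20
20 → 2² + 0² = 4
4 → 4² = 16

16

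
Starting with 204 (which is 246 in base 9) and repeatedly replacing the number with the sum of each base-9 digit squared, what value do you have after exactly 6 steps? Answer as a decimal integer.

52

204 = (2,4,6)_9 → 2² + 4² + 6² = 4 + 16 + 36 = 56
56 = (6,2)_9 → 6² + 2² = 36 + 4 = 40
40 = (4,4)_9 → 4² + 4² = 16 + 16 = 32
32 = (3,5)_9 → 3² + 5² = 9 + 25 = 34
34 = (3,7)_9 → 3² + 7² = 9 + 49 = 58
58 = (6,4)_9 → 6² + 4² = 36 + 16 = 52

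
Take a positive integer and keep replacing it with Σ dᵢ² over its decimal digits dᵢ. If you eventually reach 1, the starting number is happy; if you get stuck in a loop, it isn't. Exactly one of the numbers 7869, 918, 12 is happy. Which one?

7869

7869: 7869 → 230 → 13 → 10 → 1  — reaches 1 (happy)
918: 918 → 146 → 53 → 34 → 25 → 29 → 85 → 89 → 145 → 42 → 20 → 4 → 16 → 37 → 58 → 89  — repeats 89 (not happy)
12: 12 → 5 → 25 → 29 → 85 → 89 → 145 → 42 → 20 → 4 → 16 → 37 → 58 → 89  — repeats 89 (not happy)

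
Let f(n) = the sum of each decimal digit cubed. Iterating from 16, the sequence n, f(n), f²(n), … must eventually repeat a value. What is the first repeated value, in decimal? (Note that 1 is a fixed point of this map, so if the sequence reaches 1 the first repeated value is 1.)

217

16 → 1³ + 6³ = 217
217 → 2³ + 1³ + 7³ = 352
352 → 3³ + 5³ + 2³ = 160
160 → 1³ + 6³ + 0³ = 217  — 217 already appeared earlier.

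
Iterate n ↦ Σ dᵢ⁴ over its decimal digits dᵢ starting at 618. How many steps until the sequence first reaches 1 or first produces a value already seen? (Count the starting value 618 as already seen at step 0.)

618 → 5393
5393 → 7348
7348 → 6834
6834 → 5729
5729 → 9603
9603 → 7938
7938 → 13139
13139 → 6725
6725 → 4338
4338 → 4514
4514 → 1138
1138 → 4179
4179 → 9219
9219 → 13139  — 13139 repeats.
That took 14 steps.

14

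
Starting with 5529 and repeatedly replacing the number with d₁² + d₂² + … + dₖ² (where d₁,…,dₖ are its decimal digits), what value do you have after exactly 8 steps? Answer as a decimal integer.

5529 → 5² + 5² + 2² + 9² = 25 + 25 + 4 + 81 = 135
135 → 1² + 3² + 5² = 1 + 9 + 25 = 35
35 → 3² + 5² = 9 + 25 = 34
34 → 3² + 4² = 9 + 16 = 25
25 → 2² + 5² = 4 + 25 = 29
29 → 2² + 9² = 4 + 81 = 85
85 → 8² + 5² = 64 + 25 = 89
89 → 8² + 9² = 64 + 81 = 145

145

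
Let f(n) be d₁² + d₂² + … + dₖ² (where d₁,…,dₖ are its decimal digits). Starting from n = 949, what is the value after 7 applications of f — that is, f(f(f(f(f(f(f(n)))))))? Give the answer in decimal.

949 → 9² + 4² + 9² = 178
178 → 1² + 7² + 8² = 114
114 → 1² + 1² + 4² = 18
18 → 1² + 8² = 65
65 → 6² + 5² = 61
61 → 6² + 1² = 37
37 → 3² + 7² = 58

58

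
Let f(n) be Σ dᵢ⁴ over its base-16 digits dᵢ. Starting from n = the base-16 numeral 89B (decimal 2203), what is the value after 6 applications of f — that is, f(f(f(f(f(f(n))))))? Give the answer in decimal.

2203 = (8,9,11)_16 → 25298
25298 = (6,2,13,2)_16 → 29889
29889 = (7,4,12,1)_16 → 23394
23394 = (5,11,6,2)_16 → 16578
16578 = (4,0,12,2)_16 → 21008
21008 = (5,2,1,0)_16 → 642

642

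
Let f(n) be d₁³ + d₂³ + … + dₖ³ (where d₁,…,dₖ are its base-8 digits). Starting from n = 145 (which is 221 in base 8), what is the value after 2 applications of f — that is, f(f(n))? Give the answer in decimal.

9

145 = (2,2,1)_8 → 17
17 = (2,1)_8 → 9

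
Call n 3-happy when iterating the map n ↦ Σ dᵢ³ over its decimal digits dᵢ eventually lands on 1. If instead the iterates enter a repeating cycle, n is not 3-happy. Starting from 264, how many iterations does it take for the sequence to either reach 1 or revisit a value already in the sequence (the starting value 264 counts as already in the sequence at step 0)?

10

264 → 2³ + 6³ + 4³ = 288
288 → 2³ + 8³ + 8³ = 1032
1032 → 1³ + 0³ + 3³ + 2³ = 36
36 → 3³ + 6³ = 243
243 → 2³ + 4³ + 3³ = 99
99 → 9³ + 9³ = 1458
1458 → 1³ + 4³ + 5³ + 8³ = 702
702 → 7³ + 0³ + 2³ = 351
351 → 3³ + 5³ + 1³ = 153
153 → 1³ + 5³ + 3³ = 153  — 153 repeats.
That took 10 steps.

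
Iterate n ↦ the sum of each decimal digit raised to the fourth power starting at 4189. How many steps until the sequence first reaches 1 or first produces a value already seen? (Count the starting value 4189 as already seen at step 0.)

4189 → 10914
10914 → 6819
6819 → 11954
11954 → 7444
7444 → 3169
3169 → 7939
7939 → 15604
15604 → 2178
2178 → 6514
6514 → 2178  — 2178 repeats.
That took 10 steps.

10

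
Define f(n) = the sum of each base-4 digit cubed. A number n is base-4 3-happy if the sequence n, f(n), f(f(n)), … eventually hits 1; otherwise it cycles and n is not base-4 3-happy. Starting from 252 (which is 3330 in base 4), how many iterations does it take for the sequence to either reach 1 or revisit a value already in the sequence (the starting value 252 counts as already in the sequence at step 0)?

6

252 = (3,3,3,0)_4 → 3³ + 3³ + 3³ + 0³ = 81
81 = (1,1,0,1)_4 → 1³ + 1³ + 0³ + 1³ = 3
3 = (3)_4 → 3³ = 27
27 = (1,2,3)_4 → 1³ + 2³ + 3³ = 36
36 = (2,1,0)_4 → 2³ + 1³ + 0³ = 9
9 = (2,1)_4 → 2³ + 1³ = 9  — 9 repeats.
That took 6 steps.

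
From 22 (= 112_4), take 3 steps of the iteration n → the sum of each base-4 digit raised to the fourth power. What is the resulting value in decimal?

2

22 = (1,1,2)_4 → 1⁴ + 1⁴ + 2⁴ = 18
18 = (1,0,2)_4 → 1⁴ + 0⁴ + 2⁴ = 17
17 = (1,0,1)_4 → 1⁴ + 0⁴ + 1⁴ = 2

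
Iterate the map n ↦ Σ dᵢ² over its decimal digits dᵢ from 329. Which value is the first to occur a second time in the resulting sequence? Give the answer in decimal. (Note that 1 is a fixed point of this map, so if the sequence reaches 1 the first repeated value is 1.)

329 → 3² + 2² + 9² = 94
94 → 9² + 4² = 97
97 → 9² + 7² = 130
130 → 1² + 3² + 0² = 10
10 → 1² + 0² = 1  — reached the fixed point 1.
1 → 1, so 1 is the first repeated value.

1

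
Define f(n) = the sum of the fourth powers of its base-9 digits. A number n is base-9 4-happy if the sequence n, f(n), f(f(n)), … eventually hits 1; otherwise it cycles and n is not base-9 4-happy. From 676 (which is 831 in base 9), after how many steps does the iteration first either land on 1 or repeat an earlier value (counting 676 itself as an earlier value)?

14

676 = (8,3,1)_9 → 4178
4178 = (5,6,5,2)_9 → 2562
2562 = (3,4,5,6)_9 → 2258
2258 = (3,0,7,8)_9 → 6578
6578 = (1,0,0,1,8)_9 → 4098
4098 = (5,5,5,3)_9 → 1956
1956 = (2,6,1,3)_9 → 1394
1394 = (1,8,1,8)_9 → 8194
8194 = (1,2,2,1,4)_9 → 290
290 = (3,5,2)_9 → 722
722 = (8,8,2)_9 → 8208
8208 = (1,2,2,3,0)_9 → 114
114 = (1,3,6)_9 → 1378
1378 = (1,8,0,1)_9 → 4098  — 4098 repeats.
That took 14 steps.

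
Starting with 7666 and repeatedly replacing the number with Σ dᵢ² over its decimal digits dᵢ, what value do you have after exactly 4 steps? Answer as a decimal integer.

65

7666 → 7² + 6² + 6² + 6² = 157
157 → 1² + 5² + 7² = 75
75 → 7² + 5² = 74
74 → 7² + 4² = 65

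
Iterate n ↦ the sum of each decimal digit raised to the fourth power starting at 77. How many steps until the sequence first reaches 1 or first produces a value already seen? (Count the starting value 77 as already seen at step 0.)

13

77 → 7⁴ + 7⁴ = 2401 + 2401 = 4802
4802 → 4⁴ + 8⁴ + 0⁴ + 2⁴ = 256 + 4096 + 0 + 16 = 4368
4368 → 4⁴ + 3⁴ + 6⁴ + 8⁴ = 256 + 81 + 1296 + 4096 = 5729
5729 → 5⁴ + 7⁴ + 2⁴ + 9⁴ = 625 + 2401 + 16 + 6561 = 9603
9603 → 9⁴ + 6⁴ + 0⁴ + 3⁴ = 6561 + 1296 + 0 + 81 = 7938
7938 → 7⁴ + 9⁴ + 3⁴ + 8⁴ = 2401 + 6561 + 81 + 4096 = 13139
13139 → 1⁴ + 3⁴ + 1⁴ + 3⁴ + 9⁴ = 1 + 81 + 1 + 81 + 6561 = 6725
6725 → 6⁴ + 7⁴ + 2⁴ + 5⁴ = 1296 + 2401 + 16 + 625 = 4338
4338 → 4⁴ + 3⁴ + 3⁴ + 8⁴ = 256 + 81 + 81 + 4096 = 4514
4514 → 4⁴ + 5⁴ + 1⁴ + 4⁴ = 256 + 625 + 1 + 256 = 1138
1138 → 1⁴ + 1⁴ + 3⁴ + 8⁴ = 1 + 1 + 81 + 4096 = 4179
4179 → 4⁴ + 1⁴ + 7⁴ + 9⁴ = 256 + 1 + 2401 + 6561 = 9219
9219 → 9⁴ + 2⁴ + 1⁴ + 9⁴ = 6561 + 16 + 1 + 6561 = 13139  — 13139 repeats.
That took 13 steps.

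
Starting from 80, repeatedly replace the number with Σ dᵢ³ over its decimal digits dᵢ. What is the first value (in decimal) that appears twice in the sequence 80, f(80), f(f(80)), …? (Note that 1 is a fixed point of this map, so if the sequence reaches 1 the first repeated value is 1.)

80 → 512
512 → 134
134 → 92
92 → 737
737 → 713
713 → 371
371 → 371  — 371 already appeared earlier.

371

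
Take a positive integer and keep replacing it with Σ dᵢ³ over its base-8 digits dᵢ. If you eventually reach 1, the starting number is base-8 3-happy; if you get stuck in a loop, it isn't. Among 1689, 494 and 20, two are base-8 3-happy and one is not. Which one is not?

1689: 1689 → 63 → 686 → 350 → 368 → 341 → 258 → 72 → 2 → 8 → 1  — reaches 1 (base-8 3-happy)
494: 494 → 684 → 198 → 243 → 270 → 281 → 92 → 92  — repeats 92 (not base-8 3-happy)
20: 20 → 72 → 2 → 8 → 1  — reaches 1 (base-8 3-happy)

494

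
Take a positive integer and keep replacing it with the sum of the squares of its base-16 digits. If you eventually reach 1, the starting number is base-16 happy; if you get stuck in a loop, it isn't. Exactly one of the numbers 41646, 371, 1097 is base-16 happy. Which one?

41646: 41646 → 400 → 82 → 29 → 170 → 200 → 208 → 169 → 181 → 146 → 85 → 50 → 13 → 169  — repeats 169 (not base-16 happy)
371: 371 → 59 → 130 → 68 → 32 → 4 → 16 → 1  — reaches 1 (base-16 happy)
1097: 1097 → 113 → 50 → 13 → 169 → 181 → 146 → 85 → 50  — repeats 50 (not base-16 happy)

371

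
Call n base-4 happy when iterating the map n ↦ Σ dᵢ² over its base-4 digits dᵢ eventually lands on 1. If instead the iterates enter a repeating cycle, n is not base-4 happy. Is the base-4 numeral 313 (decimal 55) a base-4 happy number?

55 = (3,1,3)_4 → 3² + 1² + 3² = 19
19 = (1,0,3)_4 → 1² + 0² + 3² = 10
10 = (2,2)_4 → 2² + 2² = 8
8 = (2,0)_4 → 2² + 0² = 4
4 = (1,0)_4 → 1² + 0² = 1  — reached 1.

base-4 happy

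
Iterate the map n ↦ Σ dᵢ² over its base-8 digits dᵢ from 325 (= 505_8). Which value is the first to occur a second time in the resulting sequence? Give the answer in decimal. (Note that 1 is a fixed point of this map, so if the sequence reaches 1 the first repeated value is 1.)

25

325 = (5,0,5)_8 → 5² + 0² + 5² = 50
50 = (6,2)_8 → 6² + 2² = 40
40 = (5,0)_8 → 5² + 0² = 25
25 = (3,1)_8 → 3² + 1² = 10
10 = (1,2)_8 → 1² + 2² = 5
5 = (5)_8 → 5² = 25  — 25 already appeared earlier.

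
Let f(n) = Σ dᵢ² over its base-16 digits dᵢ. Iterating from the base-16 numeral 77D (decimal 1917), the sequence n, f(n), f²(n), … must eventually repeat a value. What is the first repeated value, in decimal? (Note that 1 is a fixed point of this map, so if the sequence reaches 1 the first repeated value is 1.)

1917 = (7,7,13)_16 → 7² + 7² + 13² = 267
267 = (1,0,11)_16 → 1² + 0² + 11² = 122
122 = (7,10)_16 → 7² + 10² = 149
149 = (9,5)_16 → 9² + 5² = 106
106 = (6,10)_16 → 6² + 10² = 136
136 = (8,8)_16 → 8² + 8² = 128
128 = (8,0)_16 → 8² + 0² = 64
64 = (4,0)_16 → 4² + 0² = 16
16 = (1,0)_16 → 1² + 0² = 1  — reached the fixed point 1.
1 → 1, so 1 is the first repeated value.

1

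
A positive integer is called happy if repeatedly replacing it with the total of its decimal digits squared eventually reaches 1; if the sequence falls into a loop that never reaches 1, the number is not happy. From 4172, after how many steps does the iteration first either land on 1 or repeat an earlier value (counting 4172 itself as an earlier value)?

4172 → 4² + 1² + 7² + 2² = 70
70 → 7² + 0² = 49
49 → 4² + 9² = 97
97 → 9² + 7² = 130
130 → 1² + 3² + 0² = 10
10 → 1² + 0² = 1  — reached 1.
That took 6 steps.

6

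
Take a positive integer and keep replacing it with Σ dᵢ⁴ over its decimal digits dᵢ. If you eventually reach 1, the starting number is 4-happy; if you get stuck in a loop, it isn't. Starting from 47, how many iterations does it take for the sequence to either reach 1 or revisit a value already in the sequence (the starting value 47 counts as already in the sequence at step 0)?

47 → 4⁴ + 7⁴ = 256 + 2401 = 2657
2657 → 2⁴ + 6⁴ + 5⁴ + 7⁴ = 16 + 1296 + 625 + 2401 = 4338
4338 → 4⁴ + 3⁴ + 3⁴ + 8⁴ = 256 + 81 + 81 + 4096 = 4514
4514 → 4⁴ + 5⁴ + 1⁴ + 4⁴ = 256 + 625 + 1 + 256 = 1138
1138 → 1⁴ + 1⁴ + 3⁴ + 8⁴ = 1 + 1 + 81 + 4096 = 4179
4179 → 4⁴ + 1⁴ + 7⁴ + 9⁴ = 256 + 1 + 2401 + 6561 = 9219
9219 → 9⁴ + 2⁴ + 1⁴ + 9⁴ = 6561 + 16 + 1 + 6561 = 13139
13139 → 1⁴ + 3⁴ + 1⁴ + 3⁴ + 9⁴ = 1 + 81 + 1 + 81 + 6561 = 6725
6725 → 6⁴ + 7⁴ + 2⁴ + 5⁴ = 1296 + 2401 + 16 + 625 = 4338  — 4338 repeats.
That took 9 steps.

9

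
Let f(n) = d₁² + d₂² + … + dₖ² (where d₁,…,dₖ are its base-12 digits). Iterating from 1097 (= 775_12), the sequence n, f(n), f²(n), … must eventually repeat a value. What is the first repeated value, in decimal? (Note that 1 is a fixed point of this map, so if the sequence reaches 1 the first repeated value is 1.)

5

1097 = (7,7,5)_12 → 7² + 7² + 5² = 49 + 49 + 25 = 123
123 = (10,3)_12 → 10² + 3² = 100 + 9 = 109
109 = (9,1)_12 → 9² + 1² = 81 + 1 = 82
82 = (6,10)_12 → 6² + 10² = 36 + 100 = 136
136 = (11,4)_12 → 11² + 4² = 121 + 16 = 137
137 = (11,5)_12 → 11² + 5² = 121 + 25 = 146
146 = (1,0,2)_12 → 1² + 0² + 2² = 1 + 0 + 4 = 5
5 = (5)_12 → 5² = 25
25 = (2,1)_12 → 2² + 1² = 4 + 1 = 5  — 5 already appeared earlier.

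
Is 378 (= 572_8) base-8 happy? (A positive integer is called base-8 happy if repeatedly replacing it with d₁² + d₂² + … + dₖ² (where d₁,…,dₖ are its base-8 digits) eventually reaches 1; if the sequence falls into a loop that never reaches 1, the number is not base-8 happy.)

not base-8 happy

378 = (5,7,2)_8 → 5² + 7² + 2² = 78
78 = (1,1,6)_8 → 1² + 1² + 6² = 38
38 = (4,6)_8 → 4² + 6² = 52
52 = (6,4)_8 → 6² + 4² = 52  — 52 already seen; the sequence cycles without reaching 1.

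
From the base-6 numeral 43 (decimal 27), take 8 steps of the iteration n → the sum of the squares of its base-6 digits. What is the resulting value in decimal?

27 = (4,3)_6 → 25
25 = (4,1)_6 → 17
17 = (2,5)_6 → 29
29 = (4,5)_6 → 41
41 = (1,0,5)_6 → 26
26 = (4,2)_6 → 20
20 = (3,2)_6 → 13
13 = (2,1)_6 → 5

5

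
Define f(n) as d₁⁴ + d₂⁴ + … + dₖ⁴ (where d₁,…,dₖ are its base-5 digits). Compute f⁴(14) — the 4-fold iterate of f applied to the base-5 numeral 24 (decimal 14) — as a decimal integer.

14 = (2,4)_5 → 2⁴ + 4⁴ = 272
272 = (2,0,4,2)_5 → 2⁴ + 0⁴ + 4⁴ + 2⁴ = 288
288 = (2,1,2,3)_5 → 2⁴ + 1⁴ + 2⁴ + 3⁴ = 114
114 = (4,2,4)_5 → 4⁴ + 2⁴ + 4⁴ = 528

528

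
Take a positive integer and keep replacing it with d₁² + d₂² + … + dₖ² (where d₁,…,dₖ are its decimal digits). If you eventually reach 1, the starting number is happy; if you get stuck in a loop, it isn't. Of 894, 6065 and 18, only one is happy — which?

6065

894: 894 → 161 → 38 → 73 → 58 → 89 → 145 → 42 → 20 → 4 → 16 → 37 → 58  — repeats 58 (not happy)
6065: 6065 → 97 → 130 → 10 → 1  — reaches 1 (happy)
18: 18 → 65 → 61 → 37 → 58 → 89 → 145 → 42 → 20 → 4 → 16 → 37  — repeats 37 (not happy)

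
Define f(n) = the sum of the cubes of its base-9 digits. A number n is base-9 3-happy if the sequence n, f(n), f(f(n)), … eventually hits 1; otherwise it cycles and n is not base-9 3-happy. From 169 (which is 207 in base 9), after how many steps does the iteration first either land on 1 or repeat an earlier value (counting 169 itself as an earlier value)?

169 = (2,0,7)_9 → 2³ + 0³ + 7³ = 351
351 = (4,3,0)_9 → 4³ + 3³ + 0³ = 91
91 = (1,1,1)_9 → 1³ + 1³ + 1³ = 3
3 = (3)_9 → 3³ = 27
27 = (3,0)_9 → 3³ + 0³ = 27  — 27 repeats.
That took 5 steps.

5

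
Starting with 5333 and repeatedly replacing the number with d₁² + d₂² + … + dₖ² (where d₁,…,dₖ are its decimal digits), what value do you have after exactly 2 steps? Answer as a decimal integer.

29

5333 → 5² + 3² + 3² + 3² = 25 + 9 + 9 + 9 = 52
52 → 5² + 2² = 25 + 4 = 29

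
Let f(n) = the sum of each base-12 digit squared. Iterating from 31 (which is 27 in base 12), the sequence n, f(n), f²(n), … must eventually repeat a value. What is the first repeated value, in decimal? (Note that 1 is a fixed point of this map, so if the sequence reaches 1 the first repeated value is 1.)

41

31 = (2,7)_12 → 2² + 7² = 4 + 49 = 53
53 = (4,5)_12 → 4² + 5² = 16 + 25 = 41
41 = (3,5)_12 → 3² + 5² = 9 + 25 = 34
34 = (2,10)_12 → 2² + 10² = 4 + 100 = 104
104 = (8,8)_12 → 8² + 8² = 64 + 64 = 128
128 = (10,8)_12 → 10² + 8² = 100 + 64 = 164
164 = (1,1,8)_12 → 1² + 1² + 8² = 1 + 1 + 64 = 66
66 = (5,6)_12 → 5² + 6² = 25 + 36 = 61
61 = (5,1)_12 → 5² + 1² = 25 + 1 = 26
26 = (2,2)_12 → 2² + 2² = 4 + 4 = 8
8 = (8)_12 → 8² = 64
64 = (5,4)_12 → 5² + 4² = 25 + 16 = 41  — 41 already appeared earlier.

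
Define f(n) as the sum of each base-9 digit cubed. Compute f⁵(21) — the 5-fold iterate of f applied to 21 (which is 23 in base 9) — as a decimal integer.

189

21 = (2,3)_9 → 2³ + 3³ = 8 + 27 = 35
35 = (3,8)_9 → 3³ + 8³ = 27 + 512 = 539
539 = (6,5,8)_9 → 6³ + 5³ + 8³ = 216 + 125 + 512 = 853
853 = (1,1,4,7)_9 → 1³ + 1³ + 4³ + 7³ = 1 + 1 + 64 + 343 = 409
409 = (5,0,4)_9 → 5³ + 0³ + 4³ = 125 + 0 + 64 = 189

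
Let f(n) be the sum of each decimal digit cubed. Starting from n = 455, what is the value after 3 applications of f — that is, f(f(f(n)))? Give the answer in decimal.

455 → 4³ + 5³ + 5³ = 64 + 125 + 125 = 314
314 → 3³ + 1³ + 4³ = 27 + 1 + 64 = 92
92 → 9³ + 2³ = 729 + 8 = 737

737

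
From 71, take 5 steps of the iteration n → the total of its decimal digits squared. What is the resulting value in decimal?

71 → 7² + 1² = 49 + 1 = 50
50 → 5² + 0² = 25 + 0 = 25
25 → 2² + 5² = 4 + 25 = 29
29 → 2² + 9² = 4 + 81 = 85
85 → 8² + 5² = 64 + 25 = 89

89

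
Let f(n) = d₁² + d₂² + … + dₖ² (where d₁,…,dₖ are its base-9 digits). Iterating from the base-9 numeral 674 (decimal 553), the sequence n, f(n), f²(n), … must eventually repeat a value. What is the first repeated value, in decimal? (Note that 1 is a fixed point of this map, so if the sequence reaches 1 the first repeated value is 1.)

553 = (6,7,4)_9 → 6² + 7² + 4² = 36 + 49 + 16 = 101
101 = (1,2,2)_9 → 1² + 2² + 2² = 1 + 4 + 4 = 9
9 = (1,0)_9 → 1² + 0² = 1 + 0 = 1  — reached the fixed point 1.
1 → 1, so 1 is the first repeated value.

1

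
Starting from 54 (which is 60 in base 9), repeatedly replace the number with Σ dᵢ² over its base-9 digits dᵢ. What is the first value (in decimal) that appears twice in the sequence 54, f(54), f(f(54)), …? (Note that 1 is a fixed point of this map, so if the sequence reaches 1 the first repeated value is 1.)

54 = (6,0)_9 → 6² + 0² = 36
36 = (4,0)_9 → 4² + 0² = 16
16 = (1,7)_9 → 1² + 7² = 50
50 = (5,5)_9 → 5² + 5² = 50  — 50 already appeared earlier.

50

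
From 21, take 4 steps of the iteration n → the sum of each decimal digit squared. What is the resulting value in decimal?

21 → 5
5 → 25
25 → 29
29 → 85

85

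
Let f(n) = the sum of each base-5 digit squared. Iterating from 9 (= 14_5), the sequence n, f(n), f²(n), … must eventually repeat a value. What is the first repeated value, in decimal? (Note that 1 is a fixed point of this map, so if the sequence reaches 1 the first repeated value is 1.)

9 = (1,4)_5 → 1² + 4² = 1 + 16 = 17
17 = (3,2)_5 → 3² + 2² = 9 + 4 = 13
13 = (2,3)_5 → 2² + 3² = 4 + 9 = 13  — 13 already appeared earlier.

13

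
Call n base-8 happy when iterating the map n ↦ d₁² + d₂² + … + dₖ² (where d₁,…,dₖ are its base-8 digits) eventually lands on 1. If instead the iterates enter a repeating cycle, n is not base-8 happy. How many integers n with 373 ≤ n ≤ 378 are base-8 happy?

1

373: 373 → 86 → 41 → 26 → 13 → 26  (repeats 26)
374: 374 → 97 → 18 → 8 → 1  (reaches 1)
375: 375 → 110 → 62 → 85 → 30 → 45 → 50 → 40 → 25 → 10 → 5 → 25  (repeats 25)
376: 376 → 74 → 6 → 36 → 32 → 16 → 4 → 16  (repeats 16)
377: 377 → 75 → 11 → 10 → 5 → 25 → 10  (repeats 10)
378: 378 → 78 → 38 → 52 → 52  (repeats 52)
base-8 happy: 374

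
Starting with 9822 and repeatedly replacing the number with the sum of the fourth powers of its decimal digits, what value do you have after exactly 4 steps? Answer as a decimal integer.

3169

9822 → 10689
10689 → 11954
11954 → 7444
7444 → 3169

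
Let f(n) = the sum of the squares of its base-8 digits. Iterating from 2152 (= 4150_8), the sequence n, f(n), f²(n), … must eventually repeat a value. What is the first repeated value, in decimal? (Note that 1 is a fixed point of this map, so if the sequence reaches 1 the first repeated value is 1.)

2152 = (4,1,5,0)_8 → 42
42 = (5,2)_8 → 29
29 = (3,5)_8 → 34
34 = (4,2)_8 → 20
20 = (2,4)_8 → 20  — 20 already appeared earlier.

20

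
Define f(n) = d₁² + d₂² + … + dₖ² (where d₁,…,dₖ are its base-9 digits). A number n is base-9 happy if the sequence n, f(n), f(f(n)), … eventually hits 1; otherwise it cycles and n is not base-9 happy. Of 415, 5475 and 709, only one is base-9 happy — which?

415: 415 → 27 → 9 → 1  — reaches 1 (base-9 happy)
5475: 5475 → 99 → 5 → 25 → 53 → 89 → 65 → 53  — repeats 53 (not base-9 happy)
709: 709 → 149 → 75 → 73 → 65 → 53 → 89 → 65  — repeats 65 (not base-9 happy)

415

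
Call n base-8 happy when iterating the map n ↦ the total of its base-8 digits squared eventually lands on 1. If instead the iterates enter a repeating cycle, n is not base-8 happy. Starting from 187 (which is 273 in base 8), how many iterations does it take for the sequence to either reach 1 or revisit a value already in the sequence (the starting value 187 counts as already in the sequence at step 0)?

187 = (2,7,3)_8 → 62
62 = (7,6)_8 → 85
85 = (1,2,5)_8 → 30
30 = (3,6)_8 → 45
45 = (5,5)_8 → 50
50 = (6,2)_8 → 40
40 = (5,0)_8 → 25
25 = (3,1)_8 → 10
10 = (1,2)_8 → 5
5 = (5)_8 → 25  — 25 repeats.
That took 10 steps.

10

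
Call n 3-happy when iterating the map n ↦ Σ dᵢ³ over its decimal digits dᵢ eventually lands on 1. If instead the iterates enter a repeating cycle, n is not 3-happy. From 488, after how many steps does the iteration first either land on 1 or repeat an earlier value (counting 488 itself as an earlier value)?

488 → 4³ + 8³ + 8³ = 1088
1088 → 1³ + 0³ + 8³ + 8³ = 1025
1025 → 1³ + 0³ + 2³ + 5³ = 134
134 → 1³ + 3³ + 4³ = 92
92 → 9³ + 2³ = 737
737 → 7³ + 3³ + 7³ = 713
713 → 7³ + 1³ + 3³ = 371
371 → 3³ + 7³ + 1³ = 371  — 371 repeats.
That took 8 steps.

8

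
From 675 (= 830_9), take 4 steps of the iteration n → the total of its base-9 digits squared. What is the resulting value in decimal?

89

675 = (8,3,0)_9 → 73
73 = (8,1)_9 → 65
65 = (7,2)_9 → 53
53 = (5,8)_9 → 89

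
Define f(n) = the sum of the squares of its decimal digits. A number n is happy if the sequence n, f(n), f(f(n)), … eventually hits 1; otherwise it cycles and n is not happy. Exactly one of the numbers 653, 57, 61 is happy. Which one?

653: 653 → 70 → 49 → 97 → 130 → 10 → 1  — reaches 1 (happy)
57: 57 → 74 → 65 → 61 → 37 → 58 → 89 → 145 → 42 → 20 → 4 → 16 → 37  — repeats 37 (not happy)
61: 61 → 37 → 58 → 89 → 145 → 42 → 20 → 4 → 16 → 37  — repeats 37 (not happy)

653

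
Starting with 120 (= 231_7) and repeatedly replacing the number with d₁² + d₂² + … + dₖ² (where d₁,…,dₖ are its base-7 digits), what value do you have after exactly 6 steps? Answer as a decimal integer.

120 = (2,3,1)_7 → 14
14 = (2,0)_7 → 4
4 = (4)_7 → 16
16 = (2,2)_7 → 8
8 = (1,1)_7 → 2
2 = (2)_7 → 4

4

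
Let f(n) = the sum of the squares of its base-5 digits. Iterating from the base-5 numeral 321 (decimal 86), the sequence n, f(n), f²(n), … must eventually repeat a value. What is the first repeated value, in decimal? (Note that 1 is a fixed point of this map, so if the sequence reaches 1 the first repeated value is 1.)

16

86 = (3,2,1)_5 → 3² + 2² + 1² = 14
14 = (2,4)_5 → 2² + 4² = 20
20 = (4,0)_5 → 4² + 0² = 16
16 = (3,1)_5 → 3² + 1² = 10
10 = (2,0)_5 → 2² + 0² = 4
4 = (4)_5 → 4² = 16  — 16 already appeared earlier.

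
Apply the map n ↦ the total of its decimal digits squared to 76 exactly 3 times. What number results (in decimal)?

76 → 7² + 6² = 49 + 36 = 85
85 → 8² + 5² = 64 + 25 = 89
89 → 8² + 9² = 64 + 81 = 145

145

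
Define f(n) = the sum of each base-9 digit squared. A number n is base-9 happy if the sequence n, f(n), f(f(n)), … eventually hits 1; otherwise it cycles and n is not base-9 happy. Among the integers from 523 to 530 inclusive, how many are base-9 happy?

523: 523 → 53 → 89 → 65 → 53  (repeats 53)
524: 524 → 56 → 40 → 32 → 34 → 58 → 52 → 74 → 68 → 74  (repeats 74)
525: 525 → 61 → 85 → 17 → 65 → 53 → 89 → 65  (repeats 65)
526: 526 → 68 → 74 → 68  (repeats 68)
527: 527 → 77 → 89 → 65 → 53 → 89  (repeats 89)
528: 528 → 88 → 50 → 50  (repeats 50)
529: 529 → 101 → 9 → 1  (reaches 1)
530: 530 → 116 → 74 → 68 → 74  (repeats 74)
base-9 happy: 529

1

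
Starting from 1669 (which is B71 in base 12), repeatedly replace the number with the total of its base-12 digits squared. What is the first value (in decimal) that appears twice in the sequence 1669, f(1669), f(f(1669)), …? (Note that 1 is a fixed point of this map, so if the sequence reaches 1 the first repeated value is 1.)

5

1669 = (11,7,1)_12 → 11² + 7² + 1² = 171
171 = (1,2,3)_12 → 1² + 2² + 3² = 14
14 = (1,2)_12 → 1² + 2² = 5
5 = (5)_12 → 5² = 25
25 = (2,1)_12 → 2² + 1² = 5  — 5 already appeared earlier.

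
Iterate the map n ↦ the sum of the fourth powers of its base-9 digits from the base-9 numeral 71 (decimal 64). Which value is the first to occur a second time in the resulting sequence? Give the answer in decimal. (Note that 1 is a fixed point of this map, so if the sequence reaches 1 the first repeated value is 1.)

4098

64 = (7,1)_9 → 7⁴ + 1⁴ = 2402
2402 = (3,2,5,8)_9 → 3⁴ + 2⁴ + 5⁴ + 8⁴ = 4818
4818 = (6,5,4,3)_9 → 6⁴ + 5⁴ + 4⁴ + 3⁴ = 2258
2258 = (3,0,7,8)_9 → 3⁴ + 0⁴ + 7⁴ + 8⁴ = 6578
6578 = (1,0,0,1,8)_9 → 1⁴ + 0⁴ + 0⁴ + 1⁴ + 8⁴ = 4098
4098 = (5,5,5,3)_9 → 5⁴ + 5⁴ + 5⁴ + 3⁴ = 1956
1956 = (2,6,1,3)_9 → 2⁴ + 6⁴ + 1⁴ + 3⁴ = 1394
1394 = (1,8,1,8)_9 → 1⁴ + 8⁴ + 1⁴ + 8⁴ = 8194
8194 = (1,2,2,1,4)_9 → 1⁴ + 2⁴ + 2⁴ + 1⁴ + 4⁴ = 290
290 = (3,5,2)_9 → 3⁴ + 5⁴ + 2⁴ = 722
722 = (8,8,2)_9 → 8⁴ + 8⁴ + 2⁴ = 8208
8208 = (1,2,2,3,0)_9 → 1⁴ + 2⁴ + 2⁴ + 3⁴ + 0⁴ = 114
114 = (1,3,6)_9 → 1⁴ + 3⁴ + 6⁴ = 1378
1378 = (1,8,0,1)_9 → 1⁴ + 8⁴ + 0⁴ + 1⁴ = 4098  — 4098 already appeared earlier.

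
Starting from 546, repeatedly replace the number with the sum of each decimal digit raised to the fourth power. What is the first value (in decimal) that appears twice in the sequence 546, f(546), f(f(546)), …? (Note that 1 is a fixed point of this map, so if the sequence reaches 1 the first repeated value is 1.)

546 → 5⁴ + 4⁴ + 6⁴ = 2177
2177 → 2⁴ + 1⁴ + 7⁴ + 7⁴ = 4819
4819 → 4⁴ + 8⁴ + 1⁴ + 9⁴ = 10914
10914 → 1⁴ + 0⁴ + 9⁴ + 1⁴ + 4⁴ = 6819
6819 → 6⁴ + 8⁴ + 1⁴ + 9⁴ = 11954
11954 → 1⁴ + 1⁴ + 9⁴ + 5⁴ + 4⁴ = 7444
7444 → 7⁴ + 4⁴ + 4⁴ + 4⁴ = 3169
3169 → 3⁴ + 1⁴ + 6⁴ + 9⁴ = 7939
7939 → 7⁴ + 9⁴ + 3⁴ + 9⁴ = 15604
15604 → 1⁴ + 5⁴ + 6⁴ + 0⁴ + 4⁴ = 2178
2178 → 2⁴ + 1⁴ + 7⁴ + 8⁴ = 6514
6514 → 6⁴ + 5⁴ + 1⁴ + 4⁴ = 2178  — 2178 already appeared earlier.

2178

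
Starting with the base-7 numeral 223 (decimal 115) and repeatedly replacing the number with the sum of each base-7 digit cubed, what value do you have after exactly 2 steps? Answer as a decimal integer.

115 = (2,2,3)_7 → 2³ + 2³ + 3³ = 43
43 = (6,1)_7 → 6³ + 1³ = 217

217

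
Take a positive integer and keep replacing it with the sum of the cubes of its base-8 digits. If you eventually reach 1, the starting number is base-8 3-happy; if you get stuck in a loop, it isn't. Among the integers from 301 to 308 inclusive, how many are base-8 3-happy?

1

301: 301 → 314 → 415 → 586 → 11 → 28 → 91 → 55 → 559 → 469 → 476 → 434 → 440 → 559  (repeats 559)
302: 302 → 405 → 349 → 277 → 197 → 152 → 35 → 91 → 55 → 559 → 469 → 476 → 434 → 440 → 559  (repeats 559)
303: 303 → 532 → 73 → 3 → 27 → 54 → 432 → 432  (repeats 432)
304: 304 → 280 → 91 → 55 → 559 → 469 → 476 → 434 → 440 → 559  (repeats 559)
305: 305 → 281 → 92 → 92  (repeats 92)
306: 306 → 288 → 128 → 8 → 1  (reaches 1)
307: 307 → 307  (repeats 307)
308: 308 → 344 → 152 → 35 → 91 → 55 → 559 → 469 → 476 → 434 → 440 → 559  (repeats 559)
base-8 3-happy: 306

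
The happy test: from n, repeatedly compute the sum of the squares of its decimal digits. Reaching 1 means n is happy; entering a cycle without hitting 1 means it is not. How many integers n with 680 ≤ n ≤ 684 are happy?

680: 680 → 100 → 1  (reaches 1)
681: 681 → 101 → 2 → 4 → 16 → 37 → 58 → 89 → 145 → 42 → 20 → 4  (repeats 4)
682: 682 → 104 → 17 → 50 → 25 → 29 → 85 → 89 → 145 → 42 → 20 → 4 → 16 → 37 → 58 → 89  (repeats 89)
683: 683 → 109 → 82 → 68 → 100 → 1  (reaches 1)
684: 684 → 116 → 38 → 73 → 58 → 89 → 145 → 42 → 20 → 4 → 16 → 37 → 58  (repeats 58)
happy: 680, 683

2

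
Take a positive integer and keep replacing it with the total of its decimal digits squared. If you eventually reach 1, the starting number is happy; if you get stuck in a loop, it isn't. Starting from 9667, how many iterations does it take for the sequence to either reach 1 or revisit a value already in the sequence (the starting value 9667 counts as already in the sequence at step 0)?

15

9667 → 9² + 6² + 6² + 7² = 202
202 → 2² + 0² + 2² = 8
8 → 8² = 64
64 → 6² + 4² = 52
52 → 5² + 2² = 29
29 → 2² + 9² = 85
85 → 8² + 5² = 89
89 → 8² + 9² = 145
145 → 1² + 4² + 5² = 42
42 → 4² + 2² = 20
20 → 2² + 0² = 4
4 → 4² = 16
16 → 1² + 6² = 37
37 → 3² + 7² = 58
58 → 5² + 8² = 89  — 89 repeats.
That took 15 steps.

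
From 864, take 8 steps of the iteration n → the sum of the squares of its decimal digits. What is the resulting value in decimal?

20

864 → 8² + 6² + 4² = 64 + 36 + 16 = 116
116 → 1² + 1² + 6² = 1 + 1 + 36 = 38
38 → 3² + 8² = 9 + 64 = 73
73 → 7² + 3² = 49 + 9 = 58
58 → 5² + 8² = 25 + 64 = 89
89 → 8² + 9² = 64 + 81 = 145
145 → 1² + 4² + 5² = 1 + 16 + 25 = 42
42 → 4² + 2² = 16 + 4 = 20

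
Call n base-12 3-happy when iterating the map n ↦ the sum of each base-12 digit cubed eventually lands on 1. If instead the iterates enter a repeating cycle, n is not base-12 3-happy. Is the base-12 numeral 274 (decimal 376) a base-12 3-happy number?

not base-12 3-happy

376 = (2,7,4)_12 → 2³ + 7³ + 4³ = 8 + 343 + 64 = 415
415 = (2,10,7)_12 → 2³ + 10³ + 7³ = 8 + 1000 + 343 = 1351
1351 = (9,4,7)_12 → 9³ + 4³ + 7³ = 729 + 64 + 343 = 1136
1136 = (7,10,8)_12 → 7³ + 10³ + 8³ = 343 + 1000 + 512 = 1855
1855 = (1,0,10,7)_12 → 1³ + 0³ + 10³ + 7³ = 1 + 0 + 1000 + 343 = 1344
1344 = (9,4,0)_12 → 9³ + 4³ + 0³ = 729 + 64 + 0 = 793
793 = (5,6,1)_12 → 5³ + 6³ + 1³ = 125 + 216 + 1 = 342
342 = (2,4,6)_12 → 2³ + 4³ + 6³ = 8 + 64 + 216 = 288
288 = (2,0,0)_12 → 2³ + 0³ + 0³ = 8 + 0 + 0 = 8
8 = (8)_12 → 8³ = 512
512 = (3,6,8)_12 → 3³ + 6³ + 8³ = 27 + 216 + 512 = 755
755 = (5,2,11)_12 → 5³ + 2³ + 11³ = 125 + 8 + 1331 = 1464
1464 = (10,2,0)_12 → 10³ + 2³ + 0³ = 1000 + 8 + 0 = 1008
1008 = (7,0,0)_12 → 7³ + 0³ + 0³ = 343 + 0 + 0 = 343
343 = (2,4,7)_12 → 2³ + 4³ + 7³ = 8 + 64 + 343 = 415  — 415 already seen; the sequence cycles without reaching 1.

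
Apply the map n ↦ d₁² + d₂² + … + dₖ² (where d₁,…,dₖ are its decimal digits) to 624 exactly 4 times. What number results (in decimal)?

624 → 6² + 2² + 4² = 36 + 4 + 16 = 56
56 → 5² + 6² = 25 + 36 = 61
61 → 6² + 1² = 36 + 1 = 37
37 → 3² + 7² = 9 + 49 = 58

58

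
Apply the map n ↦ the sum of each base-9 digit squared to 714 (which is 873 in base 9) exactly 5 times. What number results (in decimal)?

68

714 = (8,7,3)_9 → 8² + 7² + 3² = 122
122 = (1,4,5)_9 → 1² + 4² + 5² = 42
42 = (4,6)_9 → 4² + 6² = 52
52 = (5,7)_9 → 5² + 7² = 74
74 = (8,2)_9 → 8² + 2² = 68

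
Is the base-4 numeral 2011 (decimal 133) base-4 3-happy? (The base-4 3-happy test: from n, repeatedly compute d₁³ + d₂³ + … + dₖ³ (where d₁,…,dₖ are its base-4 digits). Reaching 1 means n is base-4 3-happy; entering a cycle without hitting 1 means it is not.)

133 = (2,0,1,1)_4 → 2³ + 0³ + 1³ + 1³ = 8 + 0 + 1 + 1 = 10
10 = (2,2)_4 → 2³ + 2³ = 8 + 8 = 16
16 = (1,0,0)_4 → 1³ + 0³ + 0³ = 1 + 0 + 0 = 1  — reached 1.

base-4 3-happy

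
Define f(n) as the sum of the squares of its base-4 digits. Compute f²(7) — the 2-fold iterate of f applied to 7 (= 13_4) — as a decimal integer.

7 = (1,3)_4 → 1² + 3² = 1 + 9 = 10
10 = (2,2)_4 → 2² + 2² = 4 + 4 = 8

8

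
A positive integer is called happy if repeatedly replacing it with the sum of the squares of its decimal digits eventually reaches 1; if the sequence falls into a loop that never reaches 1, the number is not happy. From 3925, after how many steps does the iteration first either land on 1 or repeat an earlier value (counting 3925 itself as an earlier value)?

12

3925 → 119
119 → 83
83 → 73
73 → 58
58 → 89
89 → 145
145 → 42
42 → 20
20 → 4
4 → 16
16 → 37
37 → 58  — 58 repeats.
That took 12 steps.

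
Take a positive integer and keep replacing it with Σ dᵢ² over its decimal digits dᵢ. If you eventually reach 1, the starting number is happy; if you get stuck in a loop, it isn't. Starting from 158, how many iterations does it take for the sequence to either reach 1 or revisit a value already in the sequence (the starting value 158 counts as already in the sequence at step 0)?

13

158 → 1² + 5² + 8² = 90
90 → 9² + 0² = 81
81 → 8² + 1² = 65
65 → 6² + 5² = 61
61 → 6² + 1² = 37
37 → 3² + 7² = 58
58 → 5² + 8² = 89
89 → 8² + 9² = 145
145 → 1² + 4² + 5² = 42
42 → 4² + 2² = 20
20 → 2² + 0² = 4
4 → 4² = 16
16 → 1² + 6² = 37  — 37 repeats.
That took 13 steps.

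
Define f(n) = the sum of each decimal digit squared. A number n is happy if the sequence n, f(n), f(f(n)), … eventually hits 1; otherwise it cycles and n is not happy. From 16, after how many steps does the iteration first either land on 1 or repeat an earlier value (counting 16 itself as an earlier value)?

8

16 → 1² + 6² = 1 + 36 = 37
37 → 3² + 7² = 9 + 49 = 58
58 → 5² + 8² = 25 + 64 = 89
89 → 8² + 9² = 64 + 81 = 145
145 → 1² + 4² + 5² = 1 + 16 + 25 = 42
42 → 4² + 2² = 16 + 4 = 20
20 → 2² + 0² = 4 + 0 = 4
4 → 4² = 16  — 16 repeats.
That took 8 steps.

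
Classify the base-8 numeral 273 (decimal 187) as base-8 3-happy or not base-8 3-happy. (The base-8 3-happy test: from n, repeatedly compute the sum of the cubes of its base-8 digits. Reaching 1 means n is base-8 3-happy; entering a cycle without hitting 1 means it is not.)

187 = (2,7,3)_8 → 2³ + 7³ + 3³ = 378
378 = (5,7,2)_8 → 5³ + 7³ + 2³ = 476
476 = (7,3,4)_8 → 7³ + 3³ + 4³ = 434
434 = (6,6,2)_8 → 6³ + 6³ + 2³ = 440
440 = (6,7,0)_8 → 6³ + 7³ + 0³ = 559
559 = (1,0,5,7)_8 → 1³ + 0³ + 5³ + 7³ = 469
469 = (7,2,5)_8 → 7³ + 2³ + 5³ = 476  — 476 already seen; the sequence cycles without reaching 1.

not base-8 3-happy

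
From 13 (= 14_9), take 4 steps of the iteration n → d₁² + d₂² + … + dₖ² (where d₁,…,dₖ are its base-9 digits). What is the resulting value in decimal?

13 = (1,4)_9 → 1² + 4² = 1 + 16 = 17
17 = (1,8)_9 → 1² + 8² = 1 + 64 = 65
65 = (7,2)_9 → 7² + 2² = 49 + 4 = 53
53 = (5,8)_9 → 5² + 8² = 25 + 64 = 89

89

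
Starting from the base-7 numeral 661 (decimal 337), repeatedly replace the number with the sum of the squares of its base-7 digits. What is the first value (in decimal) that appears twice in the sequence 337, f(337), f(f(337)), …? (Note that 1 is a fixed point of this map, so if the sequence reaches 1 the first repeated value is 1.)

29

337 = (6,6,1)_7 → 73
73 = (1,3,3)_7 → 19
19 = (2,5)_7 → 29
29 = (4,1)_7 → 17
17 = (2,3)_7 → 13
13 = (1,6)_7 → 37
37 = (5,2)_7 → 29  — 29 already appeared earlier.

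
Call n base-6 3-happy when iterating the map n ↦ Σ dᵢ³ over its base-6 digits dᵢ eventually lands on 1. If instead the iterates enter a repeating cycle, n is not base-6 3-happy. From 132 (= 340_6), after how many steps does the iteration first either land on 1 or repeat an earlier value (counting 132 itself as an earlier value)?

132 = (3,4,0)_6 → 91
91 = (2,3,1)_6 → 36
36 = (1,0,0)_6 → 1  — reached 1.
That took 3 steps.

3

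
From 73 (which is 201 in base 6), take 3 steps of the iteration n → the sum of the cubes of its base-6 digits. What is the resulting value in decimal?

128

73 = (2,0,1)_6 → 9
9 = (1,3)_6 → 28
28 = (4,4)_6 → 128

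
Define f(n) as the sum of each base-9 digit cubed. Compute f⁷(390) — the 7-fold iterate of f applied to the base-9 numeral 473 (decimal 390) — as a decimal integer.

1198

390 = (4,7,3)_9 → 434
434 = (5,3,2)_9 → 160
160 = (1,8,7)_9 → 856
856 = (1,1,5,1)_9 → 128
128 = (1,5,2)_9 → 134
134 = (1,5,8)_9 → 638
638 = (7,7,8)_9 → 1198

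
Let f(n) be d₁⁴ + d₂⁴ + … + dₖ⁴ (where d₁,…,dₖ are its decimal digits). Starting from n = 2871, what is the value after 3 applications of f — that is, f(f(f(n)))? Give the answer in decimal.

6514

2871 → 2⁴ + 8⁴ + 7⁴ + 1⁴ = 6514
6514 → 6⁴ + 5⁴ + 1⁴ + 4⁴ = 2178
2178 → 2⁴ + 1⁴ + 7⁴ + 8⁴ = 6514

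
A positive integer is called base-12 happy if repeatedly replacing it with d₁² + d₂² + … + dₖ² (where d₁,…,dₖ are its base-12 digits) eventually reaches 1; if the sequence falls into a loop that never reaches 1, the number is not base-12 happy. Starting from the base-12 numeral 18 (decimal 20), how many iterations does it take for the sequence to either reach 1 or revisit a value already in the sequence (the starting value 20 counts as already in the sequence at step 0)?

3

20 = (1,8)_12 → 1² + 8² = 1 + 64 = 65
65 = (5,5)_12 → 5² + 5² = 25 + 25 = 50
50 = (4,2)_12 → 4² + 2² = 16 + 4 = 20  — 20 repeats.
That took 3 steps.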